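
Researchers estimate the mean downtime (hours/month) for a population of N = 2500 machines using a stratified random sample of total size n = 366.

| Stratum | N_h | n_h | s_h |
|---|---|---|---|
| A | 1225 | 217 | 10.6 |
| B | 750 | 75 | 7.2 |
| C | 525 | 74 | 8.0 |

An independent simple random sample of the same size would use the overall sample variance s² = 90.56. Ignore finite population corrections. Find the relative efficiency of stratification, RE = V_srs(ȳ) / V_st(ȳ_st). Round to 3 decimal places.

RE ≈ 1.101

V̂(ȳ_st) = Σ W_h² s_h²/n_h, with W_h = N_h/N and N = 2500:
  stratum A: (1225/2500)²·10.6²/217 = 0.124321
  stratum B: (750/2500)²·7.2²/75 = 0.062208
  stratum C: (525/2500)²·8.0²/74 = 0.0381405
V_st = 0.224669
V_srs = s²/n = 90.56/366 = 0.247432
Relative efficiency = V_srs / V_st = 0.247432/0.224669 = 1.1013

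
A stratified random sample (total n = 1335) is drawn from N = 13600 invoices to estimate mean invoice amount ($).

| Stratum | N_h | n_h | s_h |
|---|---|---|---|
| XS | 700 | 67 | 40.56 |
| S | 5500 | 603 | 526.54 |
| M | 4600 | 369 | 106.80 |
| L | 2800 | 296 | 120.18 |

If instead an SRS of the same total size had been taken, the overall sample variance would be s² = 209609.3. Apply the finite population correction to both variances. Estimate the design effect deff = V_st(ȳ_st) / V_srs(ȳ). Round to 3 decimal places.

deff ≈ 0.509

V̂(ȳ_st) = Σ W_h² (1 − n_h/N_h) s_h²/n_h, with W_h = N_h/N and N = 13600:
  stratum XS: (700/13600)²·(1 − 67/700)·40.56²/67 = 0.0588227
  stratum S: (5500/13600)²·(1 − 603/5500)·526.54²/603 = 66.9515
  stratum M: (4600/13600)²·(1 − 369/4600)·106.80²/369 = 3.25266
  stratum L: (2800/13600)²·(1 − 296/2800)·120.18²/296 = 1.84964
V_st = 72.1126
V_srs = (1 − 1335/13600)·209609.3/1335 = 141.598
deff = V_st / V_srs = 72.1126/141.598 = 0.5093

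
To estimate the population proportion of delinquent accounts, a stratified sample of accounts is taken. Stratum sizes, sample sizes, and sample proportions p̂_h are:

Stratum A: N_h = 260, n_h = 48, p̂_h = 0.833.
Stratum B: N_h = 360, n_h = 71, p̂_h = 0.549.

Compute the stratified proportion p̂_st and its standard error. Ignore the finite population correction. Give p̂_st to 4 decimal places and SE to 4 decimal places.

N = 620; stratum weights W_h = N_h/N.
p̂_st = Σ W_h p̂_h = (260·0.833 + 360·0.549)/620 = 0.66810
V̂(p̂_st) = Σ W_h² p̂_h(1−p̂_h)/(n_h−1):
  stratum A: (260/620)²·0.833·0.167/47 = 0.000520507
  stratum B: (360/620)²·0.549·0.451/70 = 0.00119254
V̂(p̂_st) = 0.00171305; SE = √V̂ = 0.041389

p̂_st ≈ 0.6681, SE ≈ 0.0414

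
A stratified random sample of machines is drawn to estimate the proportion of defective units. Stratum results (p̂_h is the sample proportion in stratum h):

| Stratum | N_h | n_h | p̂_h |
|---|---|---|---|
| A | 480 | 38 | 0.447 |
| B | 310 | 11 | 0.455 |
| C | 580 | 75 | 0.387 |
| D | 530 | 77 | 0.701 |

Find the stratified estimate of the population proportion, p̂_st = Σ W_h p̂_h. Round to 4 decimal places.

p̂_st ≈ 0.5008

N = 1900; stratum weights W_h = N_h/N.
p̂_st = Σ W_h p̂_h = (480·0.447 + 310·0.455 + 580·0.387 + 530·0.701)/1900 = 0.50084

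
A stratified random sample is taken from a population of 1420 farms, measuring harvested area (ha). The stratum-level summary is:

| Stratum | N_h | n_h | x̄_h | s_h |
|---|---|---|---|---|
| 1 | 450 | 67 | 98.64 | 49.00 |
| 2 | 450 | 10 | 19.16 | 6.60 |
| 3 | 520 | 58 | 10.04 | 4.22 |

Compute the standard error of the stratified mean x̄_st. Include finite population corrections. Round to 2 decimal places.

V̂(x̄_st) = Σ W_h² (1 − n_h/N_h) s_h²/n_h, with W_h = N_h/N and N = 1420:
  stratum 1: (450/1420)²·(1 − 67/450)·49.00²/67 = 3.06303
  stratum 2: (450/1420)²·(1 − 10/450)·6.60²/10 = 0.427737
  stratum 3: (520/1420)²·(1 − 58/520)·4.22²/58 = 0.0365818
V̂(x̄_st) = 3.52735
SE(x̄_st) = √3.52735 = 1.87812

SE(x̄_st) ≈ 1.88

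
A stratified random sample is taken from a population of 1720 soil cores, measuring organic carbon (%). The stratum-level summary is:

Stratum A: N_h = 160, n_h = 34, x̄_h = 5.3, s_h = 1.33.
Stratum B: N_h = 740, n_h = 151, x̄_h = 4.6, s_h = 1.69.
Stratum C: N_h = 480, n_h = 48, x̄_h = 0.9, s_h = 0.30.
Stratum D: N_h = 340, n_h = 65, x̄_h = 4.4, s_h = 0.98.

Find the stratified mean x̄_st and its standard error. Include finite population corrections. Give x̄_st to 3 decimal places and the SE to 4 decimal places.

x̄_st = Σ W_h x̄_h = (160·5.3 + 740·4.6 + 480·0.9 + 340·4.4)/1720 = 3.59302
V̂(x̄_st) = Σ W_h² (1 − n_h/N_h) s_h²/n_h, with W_h = N_h/N and N = 1720:
  stratum A: (160/1720)²·(1 − 34/160)·1.33²/34 = 0.000354534
  stratum B: (740/1720)²·(1 − 151/740)·1.69²/151 = 0.00278668
  stratum C: (480/1720)²·(1 − 48/480)·0.30²/48 = 0.000131422
  stratum D: (340/1720)²·(1 − 65/340)·0.98²/65 = 0.000466975
V̂(x̄_st) = 0.00373961
SE(x̄_st) = √0.00373961 = 0.0611523

x̄_st ≈ 3.593, SE ≈ 0.0612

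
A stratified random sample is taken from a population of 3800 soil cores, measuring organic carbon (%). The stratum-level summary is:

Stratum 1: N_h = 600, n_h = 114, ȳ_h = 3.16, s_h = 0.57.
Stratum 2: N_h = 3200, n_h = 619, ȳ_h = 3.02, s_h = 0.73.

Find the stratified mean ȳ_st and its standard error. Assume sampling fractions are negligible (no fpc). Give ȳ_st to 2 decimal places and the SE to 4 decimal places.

ȳ_st ≈ 3.04, SE ≈ 0.0261

ȳ_st = Σ W_h ȳ_h = (600·3.16 + 3200·3.02)/3800 = 3.04211
V̂(ȳ_st) = Σ W_h² s_h²/n_h, with W_h = N_h/N and N = 3800:
  stratum 1: (600/3800)²·0.57²/114 = 7.10526e-05
  stratum 2: (3200/3800)²·0.73²/619 = 0.000610503
V̂(ȳ_st) = 0.000681556
SE(ȳ_st) = √0.000681556 = 0.0261066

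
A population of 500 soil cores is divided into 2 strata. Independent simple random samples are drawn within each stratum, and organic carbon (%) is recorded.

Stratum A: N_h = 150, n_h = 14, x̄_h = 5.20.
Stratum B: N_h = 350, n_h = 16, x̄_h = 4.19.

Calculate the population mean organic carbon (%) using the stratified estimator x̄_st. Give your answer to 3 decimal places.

N = Σ N_h = 500. Stratum weights W_h = N_h/N.
x̄_st = (150·5.20 + 350·4.19) / 500 = 4.49300

x̄_st ≈ 4.493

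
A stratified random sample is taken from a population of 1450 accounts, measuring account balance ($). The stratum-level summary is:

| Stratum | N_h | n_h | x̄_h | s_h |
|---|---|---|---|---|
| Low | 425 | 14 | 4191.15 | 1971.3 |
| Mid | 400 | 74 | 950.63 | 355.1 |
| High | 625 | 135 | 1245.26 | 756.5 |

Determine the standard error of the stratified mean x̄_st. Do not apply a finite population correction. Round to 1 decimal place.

SE(x̄_st) ≈ 157.4

V̂(x̄_st) = Σ W_h² s_h²/n_h, with W_h = N_h/N and N = 1450:
  stratum Low: (425/1450)²·1971.3²/14 = 23846.2
  stratum Mid: (400/1450)²·355.1²/74 = 129.674
  stratum High: (625/1450)²·756.5²/135 = 787.604
V̂(x̄_st) = 24763.5
SE(x̄_st) = √24763.5 = 157.364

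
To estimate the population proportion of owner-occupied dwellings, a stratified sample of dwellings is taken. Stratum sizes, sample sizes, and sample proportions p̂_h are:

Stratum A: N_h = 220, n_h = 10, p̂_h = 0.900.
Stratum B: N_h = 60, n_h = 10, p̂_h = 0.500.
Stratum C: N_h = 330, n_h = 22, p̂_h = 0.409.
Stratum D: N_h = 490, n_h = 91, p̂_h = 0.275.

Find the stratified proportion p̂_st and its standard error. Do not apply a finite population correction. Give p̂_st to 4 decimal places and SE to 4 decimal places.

p̂_st ≈ 0.4525, SE ≈ 0.0443

N = 1100; stratum weights W_h = N_h/N.
p̂_st = Σ W_h p̂_h = (220·0.900 + 60·0.500 + 330·0.409 + 490·0.275)/1100 = 0.45247
V̂(p̂_st) = Σ W_h² p̂_h(1−p̂_h)/(n_h−1):
  stratum A: (220/1100)²·0.900·0.100/9 = 0.0004
  stratum B: (60/1100)²·0.500·0.500/9 = 8.26446e-05
  stratum C: (330/1100)²·0.409·0.591/21 = 0.00103594
  stratum D: (490/1100)²·0.275·0.725/90 = 0.000439577
V̂(p̂_st) = 0.00195816; SE = √V̂ = 0.0442511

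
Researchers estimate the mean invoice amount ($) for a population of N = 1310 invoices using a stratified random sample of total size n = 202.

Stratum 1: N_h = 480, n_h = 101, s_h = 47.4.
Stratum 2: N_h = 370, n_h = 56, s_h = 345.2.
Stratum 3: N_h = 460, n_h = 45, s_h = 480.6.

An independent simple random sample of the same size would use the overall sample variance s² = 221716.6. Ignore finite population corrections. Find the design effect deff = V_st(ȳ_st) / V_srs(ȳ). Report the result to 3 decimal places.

V̂(ȳ_st) = Σ W_h² s_h²/n_h, with W_h = N_h/N and N = 1310:
  stratum 1: (480/1310)²·47.4²/101 = 2.98659
  stratum 2: (370/1310)²·345.2²/56 = 169.752
  stratum 3: (460/1310)²·480.6²/45 = 632.89
V_st = 805.628
V_srs = s²/n = 221716.6/202 = 1097.61
deff = V_st / V_srs = 805.628/1097.61 = 0.7340

deff ≈ 0.734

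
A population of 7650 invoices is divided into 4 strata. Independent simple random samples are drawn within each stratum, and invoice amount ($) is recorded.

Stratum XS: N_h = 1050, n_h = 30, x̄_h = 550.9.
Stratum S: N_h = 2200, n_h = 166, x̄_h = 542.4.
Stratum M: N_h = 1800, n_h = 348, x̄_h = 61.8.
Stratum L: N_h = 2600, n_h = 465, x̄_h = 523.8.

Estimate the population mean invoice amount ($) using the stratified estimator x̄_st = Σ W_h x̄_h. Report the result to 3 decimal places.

x̄_st ≈ 424.163

N = Σ N_h = 7650. Stratum weights W_h = N_h/N.
x̄_st = (1050·550.9 + 2200·542.4 + 1800·61.8 + 2600·523.8) / 7650 = 424.16275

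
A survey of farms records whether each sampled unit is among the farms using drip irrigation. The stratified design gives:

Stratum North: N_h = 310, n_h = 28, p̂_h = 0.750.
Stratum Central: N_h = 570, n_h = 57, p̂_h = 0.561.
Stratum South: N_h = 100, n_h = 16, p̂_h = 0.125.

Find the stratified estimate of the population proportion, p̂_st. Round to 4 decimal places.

p̂_st ≈ 0.5763

N = 980; stratum weights W_h = N_h/N.
p̂_st = Σ W_h p̂_h = (310·0.750 + 570·0.561 + 100·0.125)/980 = 0.57630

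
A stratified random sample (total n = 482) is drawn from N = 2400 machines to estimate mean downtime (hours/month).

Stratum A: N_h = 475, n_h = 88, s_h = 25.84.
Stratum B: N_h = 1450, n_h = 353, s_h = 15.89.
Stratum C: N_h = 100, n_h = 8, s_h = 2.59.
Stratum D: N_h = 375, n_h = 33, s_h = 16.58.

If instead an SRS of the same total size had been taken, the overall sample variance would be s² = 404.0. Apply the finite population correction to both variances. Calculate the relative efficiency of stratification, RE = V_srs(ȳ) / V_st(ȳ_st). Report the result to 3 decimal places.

V̂(ȳ_st) = Σ W_h² (1 − n_h/N_h) s_h²/n_h, with W_h = N_h/N and N = 2400:
  stratum A: (475/2400)²·(1 − 88/475)·25.84²/88 = 0.24215
  stratum B: (1450/2400)²·(1 − 353/1450)·15.89²/353 = 0.197526
  stratum C: (100/2400)²·(1 − 8/100)·2.59²/8 = 0.00133929
  stratum D: (375/2400)²·(1 − 33/375)·16.58²/33 = 0.185477
V_st = 0.626493
V_srs = (1 − 482/2400)·404.0/482 = 0.669841
Relative efficiency = V_srs / V_st = 0.669841/0.626493 = 1.0692

RE ≈ 1.069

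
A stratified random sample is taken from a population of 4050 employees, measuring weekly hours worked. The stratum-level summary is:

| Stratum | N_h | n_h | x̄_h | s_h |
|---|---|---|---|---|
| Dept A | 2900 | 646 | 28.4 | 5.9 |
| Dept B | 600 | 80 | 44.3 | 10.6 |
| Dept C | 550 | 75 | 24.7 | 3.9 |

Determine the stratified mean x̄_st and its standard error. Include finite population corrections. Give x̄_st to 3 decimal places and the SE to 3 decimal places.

x̄_st = Σ W_h x̄_h = (2900·28.4 + 600·44.3 + 550·24.7)/4050 = 30.25309
V̂(x̄_st) = Σ W_h² (1 − n_h/N_h) s_h²/n_h, with W_h = N_h/N and N = 4050:
  stratum Dept A: (2900/4050)²·(1 − 646/2900)·5.9²/646 = 0.021474
  stratum Dept B: (600/4050)²·(1 − 80/600)·10.6²/80 = 0.0267157
  stratum Dept C: (550/4050)²·(1 − 75/550)·3.9²/75 = 0.00323009
V̂(x̄_st) = 0.0514198
SE(x̄_st) = √0.0514198 = 0.226759

x̄_st ≈ 30.253, SE ≈ 0.227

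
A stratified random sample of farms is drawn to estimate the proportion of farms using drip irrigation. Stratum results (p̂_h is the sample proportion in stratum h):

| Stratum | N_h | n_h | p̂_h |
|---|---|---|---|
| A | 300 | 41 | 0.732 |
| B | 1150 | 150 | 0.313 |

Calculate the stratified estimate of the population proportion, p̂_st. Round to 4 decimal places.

N = 1450; stratum weights W_h = N_h/N.
p̂_st = Σ W_h p̂_h = (300·0.732 + 1150·0.313)/1450 = 0.39969

p̂_st ≈ 0.3997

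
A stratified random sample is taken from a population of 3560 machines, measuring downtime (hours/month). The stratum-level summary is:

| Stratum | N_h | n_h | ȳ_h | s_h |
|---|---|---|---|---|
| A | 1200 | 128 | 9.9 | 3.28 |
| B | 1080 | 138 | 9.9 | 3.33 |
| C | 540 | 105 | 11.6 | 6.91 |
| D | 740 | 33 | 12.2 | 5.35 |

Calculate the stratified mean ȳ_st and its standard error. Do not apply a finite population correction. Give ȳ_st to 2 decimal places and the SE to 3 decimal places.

ȳ_st = Σ W_h ȳ_h = (1200·9.9 + 1080·9.9 + 540·11.6 + 740·12.2)/3560 = 10.63596
V̂(ȳ_st) = Σ W_h² s_h²/n_h, with W_h = N_h/N and N = 3560:
  stratum A: (1200/3560)²·3.28²/128 = 0.00954993
  stratum B: (1080/3560)²·3.33²/138 = 0.00739532
  stratum C: (540/3560)²·6.91²/105 = 0.010463
  stratum D: (740/3560)²·5.35²/33 = 0.0374763
V̂(ȳ_st) = 0.0648845
SE(ȳ_st) = √0.0648845 = 0.254724

ȳ_st ≈ 10.64, SE ≈ 0.255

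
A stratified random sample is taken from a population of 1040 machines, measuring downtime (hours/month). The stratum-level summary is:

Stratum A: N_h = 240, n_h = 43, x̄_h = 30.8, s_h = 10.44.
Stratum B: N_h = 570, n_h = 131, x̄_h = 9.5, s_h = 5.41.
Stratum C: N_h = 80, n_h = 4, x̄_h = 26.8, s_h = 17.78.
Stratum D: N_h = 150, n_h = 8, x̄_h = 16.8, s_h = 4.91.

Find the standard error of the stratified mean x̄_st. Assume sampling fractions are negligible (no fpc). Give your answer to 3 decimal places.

V̂(x̄_st) = Σ W_h² s_h²/n_h, with W_h = N_h/N and N = 1040:
  stratum A: (240/1040)²·10.44²/43 = 0.134986
  stratum B: (570/1040)²·5.41²/131 = 0.0671129
  stratum C: (80/1040)²·17.78²/4 = 0.467646
  stratum D: (150/1040)²·4.91²/8 = 0.0626886
V̂(x̄_st) = 0.732433
SE(x̄_st) = √0.732433 = 0.855823

SE(x̄_st) ≈ 0.856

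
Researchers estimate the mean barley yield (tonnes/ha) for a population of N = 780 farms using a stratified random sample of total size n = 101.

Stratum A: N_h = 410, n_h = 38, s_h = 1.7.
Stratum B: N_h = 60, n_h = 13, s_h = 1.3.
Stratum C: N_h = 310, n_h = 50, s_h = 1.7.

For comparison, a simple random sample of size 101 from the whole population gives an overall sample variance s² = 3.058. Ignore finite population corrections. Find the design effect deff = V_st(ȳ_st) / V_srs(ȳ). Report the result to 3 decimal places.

deff ≈ 1.021

V̂(ȳ_st) = Σ W_h² s_h²/n_h, with W_h = N_h/N and N = 780:
  stratum A: (410/780)²·1.7²/38 = 0.0210132
  stratum B: (60/780)²·1.3²/13 = 0.000769231
  stratum C: (310/780)²·1.7²/50 = 0.00912982
V_st = 0.0309123
V_srs = s²/n = 3.058/101 = 0.0302772
deff = V_st / V_srs = 0.0309123/0.0302772 = 1.0210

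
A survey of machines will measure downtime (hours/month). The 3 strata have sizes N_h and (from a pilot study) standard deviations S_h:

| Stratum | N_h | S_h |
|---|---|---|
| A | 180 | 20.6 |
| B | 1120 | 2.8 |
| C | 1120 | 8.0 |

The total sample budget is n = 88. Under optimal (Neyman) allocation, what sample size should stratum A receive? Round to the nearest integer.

21

Neyman allocation: n_h = n · N_h S_h / Σ N_i S_i, with n = 88.
  stratum A: N_h·S_h = 180·20.6 = 3708.00
  stratum B: N_h·S_h = 1120·2.8 = 3136.00
  stratum C: N_h·S_h = 1120·8.0 = 8960.00
Σ N_h S_h = 15804.00
n for stratum A = 88·3708.00/15804.00 = 20.647 → 21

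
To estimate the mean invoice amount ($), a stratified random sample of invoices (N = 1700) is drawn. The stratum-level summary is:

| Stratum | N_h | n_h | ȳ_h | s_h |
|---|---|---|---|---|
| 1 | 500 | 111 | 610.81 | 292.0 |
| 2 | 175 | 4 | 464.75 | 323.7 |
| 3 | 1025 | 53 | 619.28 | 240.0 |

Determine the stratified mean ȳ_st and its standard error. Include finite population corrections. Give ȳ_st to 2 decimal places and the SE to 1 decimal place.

ȳ_st ≈ 600.88, SE ≈ 26.4

ȳ_st = Σ W_h ȳ_h = (500·610.81 + 175·464.75 + 1025·619.28)/1700 = 600.88132
V̂(ȳ_st) = Σ W_h² (1 − n_h/N_h) s_h²/n_h, with W_h = N_h/N and N = 1700:
  stratum 1: (500/1700)²·(1 − 111/500)·292.0²/111 = 51.6969
  stratum 2: (175/1700)²·(1 − 4/175)·323.7²/4 = 271.245
  stratum 3: (1025/1700)²·(1 − 53/1025)·240.0²/53 = 374.661
V̂(ȳ_st) = 697.603
SE(ȳ_st) = √697.603 = 26.4122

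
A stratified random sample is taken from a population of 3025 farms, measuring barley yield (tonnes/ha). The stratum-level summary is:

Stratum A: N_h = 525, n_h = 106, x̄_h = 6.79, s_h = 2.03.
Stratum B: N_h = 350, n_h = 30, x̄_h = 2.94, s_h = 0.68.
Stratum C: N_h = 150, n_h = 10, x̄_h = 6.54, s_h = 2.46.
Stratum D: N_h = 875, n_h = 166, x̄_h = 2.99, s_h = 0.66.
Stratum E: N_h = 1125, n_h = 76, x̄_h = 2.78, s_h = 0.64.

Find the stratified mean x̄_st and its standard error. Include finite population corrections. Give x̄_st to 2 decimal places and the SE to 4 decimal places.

x̄_st = Σ W_h x̄_h = (525·6.79 + 350·2.94 + 150·6.54 + 875·2.99 + 1125·2.78)/3025 = 3.74165
V̂(x̄_st) = Σ W_h² (1 − n_h/N_h) s_h²/n_h, with W_h = N_h/N and N = 3025:
  stratum A: (525/3025)²·(1 − 106/525)·2.03²/106 = 0.000934563
  stratum B: (350/3025)²·(1 − 30/350)·0.68²/30 = 0.000188653
  stratum C: (150/3025)²·(1 − 10/150)·2.46²/10 = 0.0013888
  stratum D: (875/3025)²·(1 − 166/875)·0.66²/166 = 0.000177903
  stratum E: (1125/3025)²·(1 − 76/1125)·0.64²/76 = 0.000695062
V̂(x̄_st) = 0.00338498
SE(x̄_st) = √0.00338498 = 0.0581806

x̄_st ≈ 3.74, SE ≈ 0.0582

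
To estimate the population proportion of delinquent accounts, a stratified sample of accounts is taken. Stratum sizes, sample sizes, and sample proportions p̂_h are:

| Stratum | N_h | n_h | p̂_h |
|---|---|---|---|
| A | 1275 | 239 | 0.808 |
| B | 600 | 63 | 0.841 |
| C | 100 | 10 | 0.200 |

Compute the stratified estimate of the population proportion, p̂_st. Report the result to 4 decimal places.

p̂_st ≈ 0.7872

N = 1975; stratum weights W_h = N_h/N.
p̂_st = Σ W_h p̂_h = (1275·0.808 + 600·0.841 + 100·0.200)/1975 = 0.78724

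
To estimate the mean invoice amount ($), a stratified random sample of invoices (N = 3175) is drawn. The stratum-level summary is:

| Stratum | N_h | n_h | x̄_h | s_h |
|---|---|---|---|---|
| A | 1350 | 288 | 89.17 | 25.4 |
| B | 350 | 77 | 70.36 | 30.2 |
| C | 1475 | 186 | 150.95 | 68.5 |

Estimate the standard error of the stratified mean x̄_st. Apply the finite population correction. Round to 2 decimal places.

SE(x̄_st) ≈ 2.28

V̂(x̄_st) = Σ W_h² (1 − n_h/N_h) s_h²/n_h, with W_h = N_h/N and N = 3175:
  stratum A: (1350/3175)²·(1 − 288/1350)·25.4²/288 = 0.3186
  stratum B: (350/3175)²·(1 − 77/350)·30.2²/77 = 0.112271
  stratum C: (1475/3175)²·(1 − 186/1475)·68.5²/186 = 4.75801
V̂(x̄_st) = 5.18888
SE(x̄_st) = √5.18888 = 2.27791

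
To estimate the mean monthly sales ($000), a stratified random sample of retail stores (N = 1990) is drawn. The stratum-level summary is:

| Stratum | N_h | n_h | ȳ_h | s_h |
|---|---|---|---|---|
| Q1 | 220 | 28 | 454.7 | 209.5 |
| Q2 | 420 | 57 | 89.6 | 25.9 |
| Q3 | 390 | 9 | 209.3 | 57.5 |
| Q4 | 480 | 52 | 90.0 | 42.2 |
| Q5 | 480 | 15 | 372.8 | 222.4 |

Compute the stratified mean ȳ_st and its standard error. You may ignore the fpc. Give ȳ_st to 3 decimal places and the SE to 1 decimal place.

ȳ_st = Σ W_h ȳ_h = (220·454.7 + 420·89.6 + 390·209.3 + 480·90.0 + 480·372.8)/1990 = 221.82764
V̂(ȳ_st) = Σ W_h² s_h²/n_h, with W_h = N_h/N and N = 1990:
  stratum Q1: (220/1990)²·209.5²/28 = 19.158
  stratum Q2: (420/1990)²·25.9²/57 = 0.524224
  stratum Q3: (390/1990)²·57.5²/9 = 14.1097
  stratum Q4: (480/1990)²·42.2²/52 = 1.9925
  stratum Q5: (480/1990)²·222.4²/15 = 191.847
V̂(ȳ_st) = 227.631
SE(ȳ_st) = √227.631 = 15.0875

ȳ_st ≈ 221.828, SE ≈ 15.1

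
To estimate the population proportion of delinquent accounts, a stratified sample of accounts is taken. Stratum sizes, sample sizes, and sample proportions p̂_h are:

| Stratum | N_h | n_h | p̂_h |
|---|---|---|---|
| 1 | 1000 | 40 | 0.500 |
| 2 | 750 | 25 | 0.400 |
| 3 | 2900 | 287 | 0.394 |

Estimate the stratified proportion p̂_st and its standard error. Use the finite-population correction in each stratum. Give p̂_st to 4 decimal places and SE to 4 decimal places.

N = 4650; stratum weights W_h = N_h/N.
p̂_st = Σ W_h p̂_h = (1000·0.500 + 750·0.400 + 2900·0.394)/4650 = 0.41776
V̂(p̂_st) = Σ W_h² (1 − n_h/N_h) p̂_h(1−p̂_h)/(n_h−1):
  stratum 1: (1000/4650)²·(1 − 40/1000)·0.500·0.500/39 = 0.000284604
  stratum 2: (750/4650)²·(1 − 25/750)·0.400·0.600/24 = 0.000251474
  stratum 3: (2900/4650)²·(1 − 287/2900)·0.394·0.606/286 = 0.000292573
V̂(p̂_st) = 0.000828651; SE = √V̂ = 0.0287863

p̂_st ≈ 0.4178, SE ≈ 0.0288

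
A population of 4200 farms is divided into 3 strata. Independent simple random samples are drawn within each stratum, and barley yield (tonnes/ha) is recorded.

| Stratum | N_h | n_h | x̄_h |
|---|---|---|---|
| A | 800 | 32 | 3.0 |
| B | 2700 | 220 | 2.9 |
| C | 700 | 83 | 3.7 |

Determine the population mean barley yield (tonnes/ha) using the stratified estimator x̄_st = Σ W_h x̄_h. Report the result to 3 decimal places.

x̄_st ≈ 3.052

N = Σ N_h = 4200. Stratum weights W_h = N_h/N.
x̄_st = (800·3.0 + 2700·2.9 + 700·3.7) / 4200 = 3.05238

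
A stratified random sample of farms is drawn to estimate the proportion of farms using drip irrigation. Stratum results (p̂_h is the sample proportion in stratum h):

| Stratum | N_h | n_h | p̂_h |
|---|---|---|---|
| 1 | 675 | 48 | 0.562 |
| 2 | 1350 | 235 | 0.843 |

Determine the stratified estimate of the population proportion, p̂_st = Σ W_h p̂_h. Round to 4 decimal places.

N = 2025; stratum weights W_h = N_h/N.
p̂_st = Σ W_h p̂_h = (675·0.562 + 1350·0.843)/2025 = 0.74933

p̂_st ≈ 0.7493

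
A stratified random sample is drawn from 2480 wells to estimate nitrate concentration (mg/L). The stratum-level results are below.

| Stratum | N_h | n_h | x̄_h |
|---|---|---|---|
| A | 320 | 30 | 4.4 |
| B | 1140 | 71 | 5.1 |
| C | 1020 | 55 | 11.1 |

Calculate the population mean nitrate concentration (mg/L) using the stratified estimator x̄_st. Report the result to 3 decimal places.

N = Σ N_h = 2480. Stratum weights W_h = N_h/N.
x̄_st = (320·4.4 + 1140·5.1 + 1020·11.1) / 2480 = 7.47742

x̄_st ≈ 7.477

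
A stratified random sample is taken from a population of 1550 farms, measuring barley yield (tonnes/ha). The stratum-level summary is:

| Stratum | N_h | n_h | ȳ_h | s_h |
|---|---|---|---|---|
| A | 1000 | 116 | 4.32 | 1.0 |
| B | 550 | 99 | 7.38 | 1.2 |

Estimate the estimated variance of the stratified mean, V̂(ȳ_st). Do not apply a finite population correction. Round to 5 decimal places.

V̂(ȳ_st) = Σ W_h² s_h²/n_h, with W_h = N_h/N and N = 1550:
  stratum A: (1000/1550)²·1.0²/116 = 0.00358822
  stratum B: (550/1550)²·1.2²/99 = 0.00183143
V̂(ȳ_st) = 0.00541964

V̂(ȳ_st) ≈ 0.00542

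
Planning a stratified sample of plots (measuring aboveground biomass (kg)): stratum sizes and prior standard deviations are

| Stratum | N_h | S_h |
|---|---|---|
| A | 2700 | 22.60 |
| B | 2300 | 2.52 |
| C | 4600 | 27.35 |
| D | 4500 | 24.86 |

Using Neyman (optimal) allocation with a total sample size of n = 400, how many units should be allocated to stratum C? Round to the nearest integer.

165

Neyman allocation: n_h = n · N_h S_h / Σ N_i S_i, with n = 400.
  stratum A: N_h·S_h = 2700·22.60 = 61020.00
  stratum B: N_h·S_h = 2300·2.52 = 5796.00
  stratum C: N_h·S_h = 4600·27.35 = 125810.00
  stratum D: N_h·S_h = 4500·24.86 = 111870.00
Σ N_h S_h = 304496.00
n for stratum C = 400·125810.00/304496.00 = 165.270 → 165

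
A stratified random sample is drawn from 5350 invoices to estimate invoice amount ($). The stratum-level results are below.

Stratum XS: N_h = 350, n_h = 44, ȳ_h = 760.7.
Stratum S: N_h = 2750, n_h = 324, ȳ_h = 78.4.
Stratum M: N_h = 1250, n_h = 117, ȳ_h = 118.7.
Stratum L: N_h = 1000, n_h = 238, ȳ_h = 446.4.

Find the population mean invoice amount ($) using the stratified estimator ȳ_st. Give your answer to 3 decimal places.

ȳ_st ≈ 201.237

N = Σ N_h = 5350. Stratum weights W_h = N_h/N.
ȳ_st = (350·760.7 + 2750·78.4 + 1250·118.7 + 1000·446.4) / 5350 = 201.23738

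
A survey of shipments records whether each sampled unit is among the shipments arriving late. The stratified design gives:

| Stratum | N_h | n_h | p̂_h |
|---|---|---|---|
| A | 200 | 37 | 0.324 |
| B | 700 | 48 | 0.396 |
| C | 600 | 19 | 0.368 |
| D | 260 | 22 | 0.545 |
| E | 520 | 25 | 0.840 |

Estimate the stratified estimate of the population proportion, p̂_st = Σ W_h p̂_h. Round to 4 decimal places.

p̂_st ≈ 0.5006

N = 2280; stratum weights W_h = N_h/N.
p̂_st = Σ W_h p̂_h = (200·0.324 + 700·0.396 + 600·0.368 + 260·0.545 + 520·0.840)/2280 = 0.50057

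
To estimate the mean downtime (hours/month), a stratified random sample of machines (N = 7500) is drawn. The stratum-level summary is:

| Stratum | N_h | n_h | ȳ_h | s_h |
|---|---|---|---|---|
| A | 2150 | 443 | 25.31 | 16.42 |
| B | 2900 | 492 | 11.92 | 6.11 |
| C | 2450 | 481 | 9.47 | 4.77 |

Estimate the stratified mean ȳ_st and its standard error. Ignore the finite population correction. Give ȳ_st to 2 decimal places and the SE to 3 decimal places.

ȳ_st = Σ W_h ȳ_h = (2150·25.31 + 2900·11.92 + 2450·9.47)/7500 = 14.95813
V̂(ȳ_st) = Σ W_h² s_h²/n_h, with W_h = N_h/N and N = 7500:
  stratum A: (2150/7500)²·16.42²/443 = 0.0500146
  stratum B: (2900/7500)²·6.11²/492 = 0.0113446
  stratum C: (2450/7500)²·4.77²/481 = 0.00504779
V̂(ȳ_st) = 0.0664071
SE(ȳ_st) = √0.0664071 = 0.257696

ȳ_st ≈ 14.96, SE ≈ 0.258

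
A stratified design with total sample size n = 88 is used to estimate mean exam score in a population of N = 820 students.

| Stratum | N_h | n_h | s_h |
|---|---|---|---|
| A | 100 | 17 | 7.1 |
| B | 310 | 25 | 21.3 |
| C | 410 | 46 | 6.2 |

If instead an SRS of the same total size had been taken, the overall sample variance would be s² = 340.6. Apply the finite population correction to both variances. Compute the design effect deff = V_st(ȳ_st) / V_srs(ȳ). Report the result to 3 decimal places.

deff ≈ 0.754

V̂(ȳ_st) = Σ W_h² (1 − n_h/N_h) s_h²/n_h, with W_h = N_h/N and N = 820:
  stratum A: (100/820)²·(1 − 17/100)·7.1²/17 = 0.0366031
  stratum B: (310/820)²·(1 − 25/310)·21.3²/25 = 2.3845
  stratum C: (410/820)²·(1 − 46/410)·6.2²/46 = 0.185474
V_st = 2.60658
V_srs = (1 − 88/820)·340.6/88 = 3.45509
deff = V_st / V_srs = 2.60658/3.45509 = 0.7544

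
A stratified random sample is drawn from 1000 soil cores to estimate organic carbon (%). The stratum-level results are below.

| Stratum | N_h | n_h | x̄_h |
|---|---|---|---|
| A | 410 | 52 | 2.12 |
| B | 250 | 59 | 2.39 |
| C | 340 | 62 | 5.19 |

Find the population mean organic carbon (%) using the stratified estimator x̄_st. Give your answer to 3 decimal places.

N = Σ N_h = 1000. Stratum weights W_h = N_h/N.
x̄_st = (410·2.12 + 250·2.39 + 340·5.19) / 1000 = 3.23130

x̄_st ≈ 3.231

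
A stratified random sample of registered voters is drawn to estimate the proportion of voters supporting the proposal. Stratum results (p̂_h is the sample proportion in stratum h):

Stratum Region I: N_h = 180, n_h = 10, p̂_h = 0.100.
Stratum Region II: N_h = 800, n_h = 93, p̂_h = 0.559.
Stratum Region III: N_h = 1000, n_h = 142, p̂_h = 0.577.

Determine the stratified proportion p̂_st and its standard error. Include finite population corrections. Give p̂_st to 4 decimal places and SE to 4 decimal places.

p̂_st ≈ 0.5264, SE ≈ 0.0290

N = 1980; stratum weights W_h = N_h/N.
p̂_st = Σ W_h p̂_h = (180·0.100 + 800·0.559 + 1000·0.577)/1980 = 0.52636
V̂(p̂_st) = Σ W_h² (1 − n_h/N_h) p̂_h(1−p̂_h)/(n_h−1):
  stratum Region I: (180/1980)²·(1 − 10/180)·0.100·0.900/9 = 7.80533e-05
  stratum Region II: (800/1980)²·(1 − 93/800)·0.559·0.441/92 = 0.000386582
  stratum Region III: (1000/1980)²·(1 − 142/1000)·0.577·0.423/141 = 0.000378838
V̂(p̂_st) = 0.000843474; SE = √V̂ = 0.0290426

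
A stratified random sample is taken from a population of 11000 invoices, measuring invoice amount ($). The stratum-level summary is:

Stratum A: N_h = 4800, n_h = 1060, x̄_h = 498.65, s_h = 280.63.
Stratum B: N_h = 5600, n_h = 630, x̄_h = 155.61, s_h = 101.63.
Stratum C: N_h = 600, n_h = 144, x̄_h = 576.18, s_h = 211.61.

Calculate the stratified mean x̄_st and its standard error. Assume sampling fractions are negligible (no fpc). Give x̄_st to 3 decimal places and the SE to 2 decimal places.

x̄_st = Σ W_h x̄_h = (4800·498.65 + 5600·155.61 + 600·576.18)/11000 = 328.24036
V̂(x̄_st) = Σ W_h² s_h²/n_h, with W_h = N_h/N and N = 11000:
  stratum A: (4800/11000)²·280.63²/1060 = 14.1468
  stratum B: (5600/11000)²·101.63²/630 = 4.24907
  stratum C: (600/11000)²·211.61²/144 = 0.925182
V̂(x̄_st) = 19.3211
SE(x̄_st) = √19.3211 = 4.39558

x̄_st ≈ 328.240, SE ≈ 4.40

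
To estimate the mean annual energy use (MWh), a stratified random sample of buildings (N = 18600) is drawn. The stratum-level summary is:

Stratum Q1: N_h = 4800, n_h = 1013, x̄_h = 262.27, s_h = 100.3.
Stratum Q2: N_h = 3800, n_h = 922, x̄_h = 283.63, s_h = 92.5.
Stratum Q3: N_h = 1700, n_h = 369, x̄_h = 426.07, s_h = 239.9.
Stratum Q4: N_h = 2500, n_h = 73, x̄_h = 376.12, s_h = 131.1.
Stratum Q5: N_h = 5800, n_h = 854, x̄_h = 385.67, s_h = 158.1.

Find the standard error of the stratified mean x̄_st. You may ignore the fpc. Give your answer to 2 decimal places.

V̂(x̄_st) = Σ W_h² s_h²/n_h, with W_h = N_h/N and N = 18600:
  stratum Q1: (4800/18600)²·100.3²/1013 = 0.661377
  stratum Q2: (3800/18600)²·92.5²/922 = 0.387341
  stratum Q3: (1700/18600)²·239.9²/369 = 1.30288
  stratum Q4: (2500/18600)²·131.1²/73 = 4.2534
  stratum Q5: (5800/18600)²·158.1²/854 = 2.84601
V̂(x̄_st) = 9.45101
SE(x̄_st) = √9.45101 = 3.07425

SE(x̄_st) ≈ 3.07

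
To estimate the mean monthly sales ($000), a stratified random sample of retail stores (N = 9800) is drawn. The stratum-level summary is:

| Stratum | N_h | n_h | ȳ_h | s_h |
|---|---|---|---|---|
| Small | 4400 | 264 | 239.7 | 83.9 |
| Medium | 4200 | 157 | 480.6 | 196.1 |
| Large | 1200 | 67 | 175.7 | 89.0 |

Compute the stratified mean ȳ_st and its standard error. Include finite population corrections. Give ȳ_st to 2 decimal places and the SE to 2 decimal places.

ȳ_st ≈ 335.11, SE ≈ 7.07

ȳ_st = Σ W_h ȳ_h = (4400·239.7 + 4200·480.6 + 1200·175.7)/9800 = 335.10612
V̂(ȳ_st) = Σ W_h² (1 − n_h/N_h) s_h²/n_h, with W_h = N_h/N and N = 9800:
  stratum Small: (4400/9800)²·(1 − 264/4400)·83.9²/264 = 5.05244
  stratum Medium: (4200/9800)²·(1 − 157/4200)·196.1²/157 = 43.3068
  stratum Large: (1200/9800)²·(1 − 67/1200)·89.0²/67 = 1.67365
V̂(ȳ_st) = 50.0329
SE(ȳ_st) = √50.0329 = 7.0734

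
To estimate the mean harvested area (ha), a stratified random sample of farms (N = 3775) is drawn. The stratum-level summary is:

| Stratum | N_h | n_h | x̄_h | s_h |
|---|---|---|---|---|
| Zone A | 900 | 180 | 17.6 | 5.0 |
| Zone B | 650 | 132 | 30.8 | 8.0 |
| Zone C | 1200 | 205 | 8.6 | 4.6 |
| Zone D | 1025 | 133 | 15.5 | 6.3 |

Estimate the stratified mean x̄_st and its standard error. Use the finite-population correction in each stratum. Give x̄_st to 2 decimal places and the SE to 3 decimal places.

x̄_st ≈ 16.44, SE ≈ 0.213

x̄_st = Σ W_h x̄_h = (900·17.6 + 650·30.8 + 1200·8.6 + 1025·15.5)/3775 = 16.44172
V̂(x̄_st) = Σ W_h² (1 − n_h/N_h) s_h²/n_h, with W_h = N_h/N and N = 3775:
  stratum Zone A: (900/3775)²·(1 − 180/900)·5.0²/180 = 0.00631551
  stratum Zone B: (650/3775)²·(1 − 132/650)·8.0²/132 = 0.0114555
  stratum Zone C: (1200/3775)²·(1 − 205/1200)·4.6²/205 = 0.00864833
  stratum Zone D: (1025/3775)²·(1 − 133/1025)·6.3²/133 = 0.0191463
V̂(x̄_st) = 0.0455656
SE(x̄_st) = √0.0455656 = 0.213461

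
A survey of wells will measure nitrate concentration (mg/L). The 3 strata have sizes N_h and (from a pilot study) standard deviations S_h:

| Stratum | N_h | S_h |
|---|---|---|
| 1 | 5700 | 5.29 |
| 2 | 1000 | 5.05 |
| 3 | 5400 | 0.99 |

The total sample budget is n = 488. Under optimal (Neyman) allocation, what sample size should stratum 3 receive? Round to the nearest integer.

64

Neyman allocation: n_h = n · N_h S_h / Σ N_i S_i, with n = 488.
  stratum 1: N_h·S_h = 5700·5.29 = 30153.00
  stratum 2: N_h·S_h = 1000·5.05 = 5050.00
  stratum 3: N_h·S_h = 5400·0.99 = 5346.00
Σ N_h S_h = 40549.00
n for stratum 3 = 488·5346.00/40549.00 = 64.338 → 64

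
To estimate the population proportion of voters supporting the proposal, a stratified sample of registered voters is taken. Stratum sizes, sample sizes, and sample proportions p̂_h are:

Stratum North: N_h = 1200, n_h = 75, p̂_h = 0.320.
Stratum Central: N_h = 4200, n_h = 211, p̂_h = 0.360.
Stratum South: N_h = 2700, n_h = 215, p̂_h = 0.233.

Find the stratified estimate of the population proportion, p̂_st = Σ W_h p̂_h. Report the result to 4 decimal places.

p̂_st ≈ 0.3117

N = 8100; stratum weights W_h = N_h/N.
p̂_st = Σ W_h p̂_h = (1200·0.320 + 4200·0.360 + 2700·0.233)/8100 = 0.31174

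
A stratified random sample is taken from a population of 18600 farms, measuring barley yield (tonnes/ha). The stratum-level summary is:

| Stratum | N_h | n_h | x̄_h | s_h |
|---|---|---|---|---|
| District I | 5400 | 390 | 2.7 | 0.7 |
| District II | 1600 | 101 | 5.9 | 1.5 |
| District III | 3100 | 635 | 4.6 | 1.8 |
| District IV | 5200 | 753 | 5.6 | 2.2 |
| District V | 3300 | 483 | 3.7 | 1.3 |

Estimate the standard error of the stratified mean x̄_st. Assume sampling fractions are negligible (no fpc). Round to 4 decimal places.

SE(x̄_st) ≈ 0.0320

V̂(x̄_st) = Σ W_h² s_h²/n_h, with W_h = N_h/N and N = 18600:
  stratum District I: (5400/18600)²·0.7²/390 = 0.000105899
  stratum District II: (1600/18600)²·1.5²/101 = 0.000164845
  stratum District III: (3100/18600)²·1.8²/635 = 0.000141732
  stratum District IV: (5200/18600)²·2.2²/753 = 0.000502379
  stratum District V: (3300/18600)²·1.3²/483 = 0.000110139
V̂(x̄_st) = 0.00102499
SE(x̄_st) = √0.00102499 = 0.0320155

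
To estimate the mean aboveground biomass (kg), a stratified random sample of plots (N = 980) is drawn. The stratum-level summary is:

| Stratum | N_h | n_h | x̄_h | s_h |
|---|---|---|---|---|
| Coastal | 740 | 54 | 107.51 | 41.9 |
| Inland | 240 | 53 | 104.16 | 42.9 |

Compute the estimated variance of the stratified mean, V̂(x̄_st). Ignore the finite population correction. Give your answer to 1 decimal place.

V̂(x̄_st) = Σ W_h² s_h²/n_h, with W_h = N_h/N and N = 980:
  stratum Coastal: (740/980)²·41.9²/54 = 18.5373
  stratum Inland: (240/980)²·42.9²/53 = 2.08262
V̂(x̄_st) = 20.6199

V̂(x̄_st) ≈ 20.6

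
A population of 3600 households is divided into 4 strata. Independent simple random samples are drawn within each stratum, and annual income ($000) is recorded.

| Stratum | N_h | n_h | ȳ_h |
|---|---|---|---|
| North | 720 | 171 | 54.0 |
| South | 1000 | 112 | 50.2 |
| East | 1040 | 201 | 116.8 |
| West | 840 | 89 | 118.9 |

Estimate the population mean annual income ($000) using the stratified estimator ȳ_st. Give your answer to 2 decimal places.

ȳ_st ≈ 86.23

N = Σ N_h = 3600. Stratum weights W_h = N_h/N.
ȳ_st = (720·54.0 + 1000·50.2 + 1040·116.8 + 840·118.9) / 3600 = 86.2300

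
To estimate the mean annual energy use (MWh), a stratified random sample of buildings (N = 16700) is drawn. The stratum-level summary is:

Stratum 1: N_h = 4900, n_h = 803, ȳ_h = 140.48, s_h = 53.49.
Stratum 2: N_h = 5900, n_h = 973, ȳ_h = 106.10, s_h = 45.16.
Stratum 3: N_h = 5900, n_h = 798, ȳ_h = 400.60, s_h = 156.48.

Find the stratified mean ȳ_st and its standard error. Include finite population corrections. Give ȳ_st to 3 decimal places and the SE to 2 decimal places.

ȳ_st = Σ W_h ȳ_h = (4900·140.48 + 5900·106.10 + 5900·400.60)/16700 = 220.23246
V̂(ȳ_st) = Σ W_h² (1 − n_h/N_h) s_h²/n_h, with W_h = N_h/N and N = 16700:
  stratum 1: (4900/16700)²·(1 − 803/4900)·53.49²/803 = 0.256483
  stratum 2: (5900/16700)²·(1 − 973/5900)·45.16²/973 = 0.218472
  stratum 3: (5900/16700)²·(1 − 798/5900)·156.48²/798 = 3.31188
V̂(ȳ_st) = 3.78683
SE(ȳ_st) = √3.78683 = 1.94598

ȳ_st ≈ 220.232, SE ≈ 1.95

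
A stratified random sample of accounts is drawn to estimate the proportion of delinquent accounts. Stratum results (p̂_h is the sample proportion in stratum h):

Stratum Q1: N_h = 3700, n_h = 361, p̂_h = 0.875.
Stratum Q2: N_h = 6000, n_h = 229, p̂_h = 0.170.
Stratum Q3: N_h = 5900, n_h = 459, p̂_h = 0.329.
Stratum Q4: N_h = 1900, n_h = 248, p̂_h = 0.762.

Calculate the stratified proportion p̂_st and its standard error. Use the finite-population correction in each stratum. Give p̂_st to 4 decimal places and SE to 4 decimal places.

N = 17500; stratum weights W_h = N_h/N.
p̂_st = Σ W_h p̂_h = (3700·0.875 + 6000·0.170 + 5900·0.329 + 1900·0.762)/17500 = 0.43694
V̂(p̂_st) = Σ W_h² (1 − n_h/N_h) p̂_h(1−p̂_h)/(n_h−1):
  stratum Q1: (3700/17500)²·(1 − 361/3700)·0.875·0.125/360 = 1.22562e-05
  stratum Q2: (6000/17500)²·(1 − 229/6000)·0.170·0.830/228 = 6.99711e-05
  stratum Q3: (5900/17500)²·(1 − 459/5900)·0.329·0.671/458 = 5.05251e-05
  stratum Q4: (1900/17500)²·(1 − 248/1900)·0.762·0.238/247 = 7.52528e-06
V̂(p̂_st) = 0.000140278; SE = √V̂ = 0.0118439

p̂_st ≈ 0.4369, SE ≈ 0.0118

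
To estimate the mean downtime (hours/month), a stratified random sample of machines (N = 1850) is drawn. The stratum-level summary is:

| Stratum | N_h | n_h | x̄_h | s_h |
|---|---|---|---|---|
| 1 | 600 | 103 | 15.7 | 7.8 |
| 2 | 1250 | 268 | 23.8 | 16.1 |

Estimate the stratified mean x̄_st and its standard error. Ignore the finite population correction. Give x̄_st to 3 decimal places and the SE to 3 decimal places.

x̄_st ≈ 21.173, SE ≈ 0.710

x̄_st = Σ W_h x̄_h = (600·15.7 + 1250·23.8)/1850 = 21.17297
V̂(x̄_st) = Σ W_h² s_h²/n_h, with W_h = N_h/N and N = 1850:
  stratum 1: (600/1850)²·7.8²/103 = 0.0621314
  stratum 2: (1250/1850)²·16.1²/268 = 0.441564
V̂(x̄_st) = 0.503695
SE(x̄_st) = √0.503695 = 0.709715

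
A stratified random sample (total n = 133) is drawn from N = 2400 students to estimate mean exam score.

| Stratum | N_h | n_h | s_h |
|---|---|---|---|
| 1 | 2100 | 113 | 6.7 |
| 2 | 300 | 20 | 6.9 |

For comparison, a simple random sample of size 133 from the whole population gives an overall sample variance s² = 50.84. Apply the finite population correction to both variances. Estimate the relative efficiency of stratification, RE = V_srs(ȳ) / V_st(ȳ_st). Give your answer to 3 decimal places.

V̂(ȳ_st) = Σ W_h² (1 − n_h/N_h) s_h²/n_h, with W_h = N_h/N and N = 2400:
  stratum 1: (2100/2400)²·(1 − 113/2100)·6.7²/113 = 0.287783
  stratum 2: (300/2400)²·(1 − 20/300)·6.9²/20 = 0.0347156
V_st = 0.322499
V_srs = (1 − 133/2400)·50.84/133 = 0.361072
Relative efficiency = V_srs / V_st = 0.361072/0.322499 = 1.1196

RE ≈ 1.120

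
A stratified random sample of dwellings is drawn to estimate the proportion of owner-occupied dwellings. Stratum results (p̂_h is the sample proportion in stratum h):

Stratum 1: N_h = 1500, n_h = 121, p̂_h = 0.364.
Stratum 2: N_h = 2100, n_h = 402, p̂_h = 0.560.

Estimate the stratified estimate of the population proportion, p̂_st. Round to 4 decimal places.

p̂_st ≈ 0.4783

N = 3600; stratum weights W_h = N_h/N.
p̂_st = Σ W_h p̂_h = (1500·0.364 + 2100·0.560)/3600 = 0.47833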